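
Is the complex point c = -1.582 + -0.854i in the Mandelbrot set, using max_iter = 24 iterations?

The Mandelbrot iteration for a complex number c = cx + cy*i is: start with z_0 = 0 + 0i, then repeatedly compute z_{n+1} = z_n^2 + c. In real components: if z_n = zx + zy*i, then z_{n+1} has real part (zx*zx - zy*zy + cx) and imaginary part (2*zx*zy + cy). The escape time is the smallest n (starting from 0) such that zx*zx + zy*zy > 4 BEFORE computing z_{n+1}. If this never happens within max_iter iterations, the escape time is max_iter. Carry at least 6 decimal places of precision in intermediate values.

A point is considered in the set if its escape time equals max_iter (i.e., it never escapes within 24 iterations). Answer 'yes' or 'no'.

Answer: no

Derivation:
z_0 = 0 + 0i, c = -1.5820 + -0.8540i
Iter 1: z = -1.5820 + -0.8540i, |z|^2 = 3.2320
Iter 2: z = 0.1914 + 1.8481i, |z|^2 = 3.4519
Iter 3: z = -4.9607 + -0.1465i, |z|^2 = 24.6298
Escaped at iteration 3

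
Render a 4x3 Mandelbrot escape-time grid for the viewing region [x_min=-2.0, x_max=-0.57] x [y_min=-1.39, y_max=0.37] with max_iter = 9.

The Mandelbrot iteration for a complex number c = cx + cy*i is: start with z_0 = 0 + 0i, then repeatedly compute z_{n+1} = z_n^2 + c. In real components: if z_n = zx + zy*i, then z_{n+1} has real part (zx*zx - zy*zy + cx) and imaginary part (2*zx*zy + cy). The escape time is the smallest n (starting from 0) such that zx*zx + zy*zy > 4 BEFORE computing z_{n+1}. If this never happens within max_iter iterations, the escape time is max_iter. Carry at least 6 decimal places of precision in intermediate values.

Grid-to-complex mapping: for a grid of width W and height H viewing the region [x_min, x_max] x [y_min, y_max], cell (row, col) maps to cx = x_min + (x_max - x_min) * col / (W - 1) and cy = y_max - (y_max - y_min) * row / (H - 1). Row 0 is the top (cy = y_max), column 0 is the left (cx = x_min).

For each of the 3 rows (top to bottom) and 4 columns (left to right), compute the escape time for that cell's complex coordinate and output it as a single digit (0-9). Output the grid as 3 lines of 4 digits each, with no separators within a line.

(row=0, col=0): c = -2.0000 + 0.3700i → escape time 1
(row=0, col=1): c = -1.5233 + 0.3700i → escape time 4
(row=0, col=2): c = -1.0467 + 0.3700i → escape time 9
(row=0, col=3): c = -0.5700 + 0.3700i → escape time 9
(row=1, col=0): c = -2.0000 + -0.5100i → escape time 1
(row=1, col=1): c = -1.5233 + -0.5100i → escape time 3
(row=1, col=2): c = -1.0467 + -0.5100i → escape time 5
(row=1, col=3): c = -0.5700 + -0.5100i → escape time 9
(row=2, col=0): c = -2.0000 + -1.3900i → escape time 1
(row=2, col=1): c = -1.5233 + -1.3900i → escape time 1
(row=2, col=2): c = -1.0467 + -1.3900i → escape time 2
(row=2, col=3): c = -0.5700 + -1.3900i → escape time 2

Answer: 1499
1359
1122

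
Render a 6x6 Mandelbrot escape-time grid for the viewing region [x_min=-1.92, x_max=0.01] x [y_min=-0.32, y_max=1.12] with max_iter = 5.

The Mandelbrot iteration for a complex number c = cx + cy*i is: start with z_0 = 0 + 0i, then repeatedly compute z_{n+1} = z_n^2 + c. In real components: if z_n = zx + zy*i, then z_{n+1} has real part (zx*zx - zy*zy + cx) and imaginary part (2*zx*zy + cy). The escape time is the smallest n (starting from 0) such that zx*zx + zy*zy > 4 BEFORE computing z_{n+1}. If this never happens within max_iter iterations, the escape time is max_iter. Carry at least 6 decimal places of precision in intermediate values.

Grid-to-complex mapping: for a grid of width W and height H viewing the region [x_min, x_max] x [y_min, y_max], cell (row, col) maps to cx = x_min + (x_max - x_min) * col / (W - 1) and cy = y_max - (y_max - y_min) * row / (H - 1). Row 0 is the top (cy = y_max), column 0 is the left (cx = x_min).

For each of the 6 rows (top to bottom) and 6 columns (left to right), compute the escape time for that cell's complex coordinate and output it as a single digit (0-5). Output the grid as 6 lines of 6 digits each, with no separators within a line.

Answer: 123344
133455
234555
355555
555555
345555

Derivation:
(row=0, col=0): c = -1.9200 + 1.1200i → escape time 1
(row=0, col=1): c = -1.5340 + 1.1200i → escape time 2
(row=0, col=2): c = -1.1480 + 1.1200i → escape time 3
(row=0, col=3): c = -0.7620 + 1.1200i → escape time 3
(row=0, col=4): c = -0.3760 + 1.1200i → escape time 4
(row=0, col=5): c = 0.0100 + 1.1200i → escape time 4
(row=1, col=0): c = -1.9200 + 0.8320i → escape time 1
(row=1, col=1): c = -1.5340 + 0.8320i → escape time 3
(row=1, col=2): c = -1.1480 + 0.8320i → escape time 3
(row=1, col=3): c = -0.7620 + 0.8320i → escape time 4
(row=1, col=4): c = -0.3760 + 0.8320i → escape time 5
(row=1, col=5): c = 0.0100 + 0.8320i → escape time 5
(row=2, col=0): c = -1.9200 + 0.5440i → escape time 2
(row=2, col=1): c = -1.5340 + 0.5440i → escape time 3
(row=2, col=2): c = -1.1480 + 0.5440i → escape time 4
(row=2, col=3): c = -0.7620 + 0.5440i → escape time 5
(row=2, col=4): c = -0.3760 + 0.5440i → escape time 5
(row=2, col=5): c = 0.0100 + 0.5440i → escape time 5
(row=3, col=0): c = -1.9200 + 0.2560i → escape time 3
(row=3, col=1): c = -1.5340 + 0.2560i → escape time 5
(row=3, col=2): c = -1.1480 + 0.2560i → escape time 5
(row=3, col=3): c = -0.7620 + 0.2560i → escape time 5
(row=3, col=4): c = -0.3760 + 0.2560i → escape time 5
(row=3, col=5): c = 0.0100 + 0.2560i → escape time 5
(row=4, col=0): c = -1.9200 + -0.0320i → escape time 5
(row=4, col=1): c = -1.5340 + -0.0320i → escape time 5
(row=4, col=2): c = -1.1480 + -0.0320i → escape time 5
(row=4, col=3): c = -0.7620 + -0.0320i → escape time 5
(row=4, col=4): c = -0.3760 + -0.0320i → escape time 5
(row=4, col=5): c = 0.0100 + -0.0320i → escape time 5
(row=5, col=0): c = -1.9200 + -0.3200i → escape time 3
(row=5, col=1): c = -1.5340 + -0.3200i → escape time 4
(row=5, col=2): c = -1.1480 + -0.3200i → escape time 5
(row=5, col=3): c = -0.7620 + -0.3200i → escape time 5
(row=5, col=4): c = -0.3760 + -0.3200i → escape time 5
(row=5, col=5): c = 0.0100 + -0.3200i → escape time 5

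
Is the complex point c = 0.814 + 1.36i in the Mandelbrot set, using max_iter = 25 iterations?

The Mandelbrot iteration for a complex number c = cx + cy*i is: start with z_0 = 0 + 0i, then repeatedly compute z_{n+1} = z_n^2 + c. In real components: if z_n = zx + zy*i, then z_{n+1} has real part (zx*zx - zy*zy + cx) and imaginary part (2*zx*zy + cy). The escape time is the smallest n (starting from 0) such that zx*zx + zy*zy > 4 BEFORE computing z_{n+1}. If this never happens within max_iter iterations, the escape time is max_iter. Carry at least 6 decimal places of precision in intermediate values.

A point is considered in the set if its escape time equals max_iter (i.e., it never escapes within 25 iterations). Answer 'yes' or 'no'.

Answer: no

Derivation:
z_0 = 0 + 0i, c = 0.8140 + 1.3600i
Iter 1: z = 0.8140 + 1.3600i, |z|^2 = 2.5122
Iter 2: z = -0.3730 + 3.5741i, |z|^2 = 12.9132
Escaped at iteration 2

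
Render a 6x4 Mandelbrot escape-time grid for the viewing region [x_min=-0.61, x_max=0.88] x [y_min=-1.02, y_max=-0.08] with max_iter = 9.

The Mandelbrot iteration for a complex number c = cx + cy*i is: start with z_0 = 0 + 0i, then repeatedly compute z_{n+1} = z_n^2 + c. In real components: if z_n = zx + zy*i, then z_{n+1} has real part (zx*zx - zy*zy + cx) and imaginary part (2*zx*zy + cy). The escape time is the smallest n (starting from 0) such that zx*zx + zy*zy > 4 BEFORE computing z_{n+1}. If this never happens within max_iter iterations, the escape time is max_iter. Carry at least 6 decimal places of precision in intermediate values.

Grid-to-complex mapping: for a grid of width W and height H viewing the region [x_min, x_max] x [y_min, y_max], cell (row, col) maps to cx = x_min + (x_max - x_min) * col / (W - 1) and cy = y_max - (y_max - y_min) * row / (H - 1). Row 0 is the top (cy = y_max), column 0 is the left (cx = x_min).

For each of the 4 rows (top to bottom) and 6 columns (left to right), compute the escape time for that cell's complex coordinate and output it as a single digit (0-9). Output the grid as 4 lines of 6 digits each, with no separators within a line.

(row=0, col=0): c = -0.6100 + -0.0800i → escape time 9
(row=0, col=1): c = -0.3120 + -0.0800i → escape time 9
(row=0, col=2): c = -0.0140 + -0.0800i → escape time 9
(row=0, col=3): c = 0.2840 + -0.0800i → escape time 9
(row=0, col=4): c = 0.5820 + -0.0800i → escape time 4
(row=0, col=5): c = 0.8800 + -0.0800i → escape time 3
(row=1, col=0): c = -0.6100 + -0.3933i → escape time 9
(row=1, col=1): c = -0.3120 + -0.3933i → escape time 9
(row=1, col=2): c = -0.0140 + -0.3933i → escape time 9
(row=1, col=3): c = 0.2840 + -0.3933i → escape time 9
(row=1, col=4): c = 0.5820 + -0.3933i → escape time 4
(row=1, col=5): c = 0.8800 + -0.3933i → escape time 3
(row=2, col=0): c = -0.6100 + -0.7067i → escape time 7
(row=2, col=1): c = -0.3120 + -0.7067i → escape time 9
(row=2, col=2): c = -0.0140 + -0.7067i → escape time 9
(row=2, col=3): c = 0.2840 + -0.7067i → escape time 6
(row=2, col=4): c = 0.5820 + -0.7067i → escape time 3
(row=2, col=5): c = 0.8800 + -0.7067i → escape time 2
(row=3, col=0): c = -0.6100 + -1.0200i → escape time 4
(row=3, col=1): c = -0.3120 + -1.0200i → escape time 5
(row=3, col=2): c = -0.0140 + -1.0200i → escape time 9
(row=3, col=3): c = 0.2840 + -1.0200i → escape time 3
(row=3, col=4): c = 0.5820 + -1.0200i → escape time 2
(row=3, col=5): c = 0.8800 + -1.0200i → escape time 2

Answer: 999943
999943
799632
459322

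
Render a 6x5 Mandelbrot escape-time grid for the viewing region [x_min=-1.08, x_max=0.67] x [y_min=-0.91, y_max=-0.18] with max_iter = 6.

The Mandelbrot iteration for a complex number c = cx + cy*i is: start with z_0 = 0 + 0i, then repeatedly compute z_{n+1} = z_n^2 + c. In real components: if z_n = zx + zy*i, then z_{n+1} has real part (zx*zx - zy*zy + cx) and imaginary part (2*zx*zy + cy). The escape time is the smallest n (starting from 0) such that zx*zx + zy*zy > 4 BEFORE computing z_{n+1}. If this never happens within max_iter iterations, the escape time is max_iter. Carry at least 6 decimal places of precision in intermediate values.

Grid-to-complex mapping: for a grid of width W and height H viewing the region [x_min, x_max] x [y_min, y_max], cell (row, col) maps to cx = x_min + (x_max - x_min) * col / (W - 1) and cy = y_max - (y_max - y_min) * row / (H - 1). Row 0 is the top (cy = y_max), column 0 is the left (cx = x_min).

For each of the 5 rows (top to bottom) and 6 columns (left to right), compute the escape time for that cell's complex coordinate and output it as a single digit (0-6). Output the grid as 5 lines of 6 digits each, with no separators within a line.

Answer: 666664
666663
566663
346663
345642

Derivation:
(row=0, col=0): c = -1.0800 + -0.1800i → escape time 6
(row=0, col=1): c = -0.7300 + -0.1800i → escape time 6
(row=0, col=2): c = -0.3800 + -0.1800i → escape time 6
(row=0, col=3): c = -0.0300 + -0.1800i → escape time 6
(row=0, col=4): c = 0.3200 + -0.1800i → escape time 6
(row=0, col=5): c = 0.6700 + -0.1800i → escape time 4
(row=1, col=0): c = -1.0800 + -0.3625i → escape time 6
(row=1, col=1): c = -0.7300 + -0.3625i → escape time 6
(row=1, col=2): c = -0.3800 + -0.3625i → escape time 6
(row=1, col=3): c = -0.0300 + -0.3625i → escape time 6
(row=1, col=4): c = 0.3200 + -0.3625i → escape time 6
(row=1, col=5): c = 0.6700 + -0.3625i → escape time 3
(row=2, col=0): c = -1.0800 + -0.5450i → escape time 5
(row=2, col=1): c = -0.7300 + -0.5450i → escape time 6
(row=2, col=2): c = -0.3800 + -0.5450i → escape time 6
(row=2, col=3): c = -0.0300 + -0.5450i → escape time 6
(row=2, col=4): c = 0.3200 + -0.5450i → escape time 6
(row=2, col=5): c = 0.6700 + -0.5450i → escape time 3
(row=3, col=0): c = -1.0800 + -0.7275i → escape time 3
(row=3, col=1): c = -0.7300 + -0.7275i → escape time 4
(row=3, col=2): c = -0.3800 + -0.7275i → escape time 6
(row=3, col=3): c = -0.0300 + -0.7275i → escape time 6
(row=3, col=4): c = 0.3200 + -0.7275i → escape time 6
(row=3, col=5): c = 0.6700 + -0.7275i → escape time 3
(row=4, col=0): c = -1.0800 + -0.9100i → escape time 3
(row=4, col=1): c = -0.7300 + -0.9100i → escape time 4
(row=4, col=2): c = -0.3800 + -0.9100i → escape time 5
(row=4, col=3): c = -0.0300 + -0.9100i → escape time 6
(row=4, col=4): c = 0.3200 + -0.9100i → escape time 4
(row=4, col=5): c = 0.6700 + -0.9100i → escape time 2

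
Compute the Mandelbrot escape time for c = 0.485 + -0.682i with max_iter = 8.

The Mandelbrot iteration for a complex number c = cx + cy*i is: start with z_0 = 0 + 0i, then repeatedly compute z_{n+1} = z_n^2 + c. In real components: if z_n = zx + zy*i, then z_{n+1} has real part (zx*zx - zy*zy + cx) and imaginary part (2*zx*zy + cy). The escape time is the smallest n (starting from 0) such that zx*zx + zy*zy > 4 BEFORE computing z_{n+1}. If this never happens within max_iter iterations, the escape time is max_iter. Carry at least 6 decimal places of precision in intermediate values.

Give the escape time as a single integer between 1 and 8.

Answer: 4

Derivation:
z_0 = 0 + 0i, c = 0.4850 + -0.6820i
Iter 1: z = 0.4850 + -0.6820i, |z|^2 = 0.7003
Iter 2: z = 0.2551 + -1.3435i, |z|^2 = 1.8702
Iter 3: z = -1.2550 + -1.3675i, |z|^2 = 3.4451
Iter 4: z = 0.1901 + 2.7504i, |z|^2 = 7.6010
Escaped at iteration 4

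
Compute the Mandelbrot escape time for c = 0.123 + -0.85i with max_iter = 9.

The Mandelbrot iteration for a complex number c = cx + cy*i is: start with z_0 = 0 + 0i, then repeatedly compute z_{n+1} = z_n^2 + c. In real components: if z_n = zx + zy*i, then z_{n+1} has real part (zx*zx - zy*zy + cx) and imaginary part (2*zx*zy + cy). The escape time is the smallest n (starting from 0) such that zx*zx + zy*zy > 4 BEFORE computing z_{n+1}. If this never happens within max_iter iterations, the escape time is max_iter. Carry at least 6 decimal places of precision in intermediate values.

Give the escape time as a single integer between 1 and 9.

Answer: 5

Derivation:
z_0 = 0 + 0i, c = 0.1230 + -0.8500i
Iter 1: z = 0.1230 + -0.8500i, |z|^2 = 0.7376
Iter 2: z = -0.5844 + -1.0591i, |z|^2 = 1.4632
Iter 3: z = -0.6572 + 0.3878i, |z|^2 = 0.5823
Iter 4: z = 0.4045 + -1.3597i, |z|^2 = 2.0125
Iter 5: z = -1.5623 + -1.9501i, |z|^2 = 6.2435
Escaped at iteration 5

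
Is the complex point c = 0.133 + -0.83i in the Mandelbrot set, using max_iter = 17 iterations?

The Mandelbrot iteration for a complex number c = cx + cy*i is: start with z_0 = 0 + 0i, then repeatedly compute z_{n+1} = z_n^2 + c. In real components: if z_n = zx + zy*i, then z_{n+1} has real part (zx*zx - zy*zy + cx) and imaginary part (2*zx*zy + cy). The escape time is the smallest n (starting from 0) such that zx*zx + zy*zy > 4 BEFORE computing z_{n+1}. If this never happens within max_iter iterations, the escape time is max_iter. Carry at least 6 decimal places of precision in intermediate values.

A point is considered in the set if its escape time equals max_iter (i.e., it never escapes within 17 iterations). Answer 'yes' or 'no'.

z_0 = 0 + 0i, c = 0.1330 + -0.8300i
Iter 1: z = 0.1330 + -0.8300i, |z|^2 = 0.7066
Iter 2: z = -0.5382 + -1.0508i, |z|^2 = 1.3938
Iter 3: z = -0.6815 + 0.3011i, |z|^2 = 0.5550
Iter 4: z = 0.5067 + -1.2404i, |z|^2 = 1.7953
Iter 5: z = -1.1487 + -2.0871i, |z|^2 = 5.6755
Escaped at iteration 5

Answer: no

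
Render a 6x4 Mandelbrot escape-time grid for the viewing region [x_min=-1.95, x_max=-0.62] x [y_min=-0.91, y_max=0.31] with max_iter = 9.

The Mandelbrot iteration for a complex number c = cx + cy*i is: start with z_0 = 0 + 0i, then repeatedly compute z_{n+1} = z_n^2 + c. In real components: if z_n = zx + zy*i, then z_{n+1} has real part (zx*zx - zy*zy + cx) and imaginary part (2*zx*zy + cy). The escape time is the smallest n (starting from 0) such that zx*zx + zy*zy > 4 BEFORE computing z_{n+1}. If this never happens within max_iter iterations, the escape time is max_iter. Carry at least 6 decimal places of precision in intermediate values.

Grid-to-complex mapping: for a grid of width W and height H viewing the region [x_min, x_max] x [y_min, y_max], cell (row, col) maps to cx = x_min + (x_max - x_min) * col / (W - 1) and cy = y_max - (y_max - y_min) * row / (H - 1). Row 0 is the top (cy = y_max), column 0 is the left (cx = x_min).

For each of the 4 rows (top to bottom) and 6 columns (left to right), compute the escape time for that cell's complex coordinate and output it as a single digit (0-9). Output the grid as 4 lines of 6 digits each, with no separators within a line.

(row=0, col=0): c = -1.9500 + 0.3100i → escape time 3
(row=0, col=1): c = -1.6840 + 0.3100i → escape time 4
(row=0, col=2): c = -1.4180 + 0.3100i → escape time 5
(row=0, col=3): c = -1.1520 + 0.3100i → escape time 9
(row=0, col=4): c = -0.8860 + 0.3100i → escape time 9
(row=0, col=5): c = -0.6200 + 0.3100i → escape time 9
(row=1, col=0): c = -1.9500 + -0.0967i → escape time 4
(row=1, col=1): c = -1.6840 + -0.0967i → escape time 6
(row=1, col=2): c = -1.4180 + -0.0967i → escape time 9
(row=1, col=3): c = -1.1520 + -0.0967i → escape time 9
(row=1, col=4): c = -0.8860 + -0.0967i → escape time 9
(row=1, col=5): c = -0.6200 + -0.0967i → escape time 9
(row=2, col=0): c = -1.9500 + -0.5033i → escape time 1
(row=2, col=1): c = -1.6840 + -0.5033i → escape time 3
(row=2, col=2): c = -1.4180 + -0.5033i → escape time 3
(row=2, col=3): c = -1.1520 + -0.5033i → escape time 5
(row=2, col=4): c = -0.8860 + -0.5033i → escape time 5
(row=2, col=5): c = -0.6200 + -0.5033i → escape time 9
(row=3, col=0): c = -1.9500 + -0.9100i → escape time 1
(row=3, col=1): c = -1.6840 + -0.9100i → escape time 2
(row=3, col=2): c = -1.4180 + -0.9100i → escape time 3
(row=3, col=3): c = -1.1520 + -0.9100i → escape time 3
(row=3, col=4): c = -0.8860 + -0.9100i → escape time 3
(row=3, col=5): c = -0.6200 + -0.9100i → escape time 4

Answer: 345999
469999
133559
123334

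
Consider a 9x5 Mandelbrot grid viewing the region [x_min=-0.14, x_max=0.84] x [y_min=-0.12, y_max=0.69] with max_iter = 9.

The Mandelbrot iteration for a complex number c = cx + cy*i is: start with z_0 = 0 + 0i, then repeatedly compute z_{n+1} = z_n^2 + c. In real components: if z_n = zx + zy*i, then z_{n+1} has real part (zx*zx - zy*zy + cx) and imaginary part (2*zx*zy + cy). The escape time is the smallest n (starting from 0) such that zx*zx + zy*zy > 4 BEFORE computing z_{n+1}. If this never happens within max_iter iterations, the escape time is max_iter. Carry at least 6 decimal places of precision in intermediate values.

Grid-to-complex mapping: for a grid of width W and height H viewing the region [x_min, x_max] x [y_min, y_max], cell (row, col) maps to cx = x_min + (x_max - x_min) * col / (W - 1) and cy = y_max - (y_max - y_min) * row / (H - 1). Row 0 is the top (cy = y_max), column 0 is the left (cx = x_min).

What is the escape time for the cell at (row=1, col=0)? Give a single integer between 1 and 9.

z_0 = 0 + 0i, c = -0.1400 + 0.4875i
Iter 1: z = -0.1400 + 0.4875i, |z|^2 = 0.2573
Iter 2: z = -0.3581 + 0.3510i, |z|^2 = 0.2514
Iter 3: z = -0.1350 + 0.2361i, |z|^2 = 0.0740
Iter 4: z = -0.1775 + 0.4237i, |z|^2 = 0.2111
Iter 5: z = -0.2880 + 0.3370i, |z|^2 = 0.1966
Iter 6: z = -0.1706 + 0.2933i, |z|^2 = 0.1152
Iter 7: z = -0.1969 + 0.3874i, |z|^2 = 0.1889
Iter 8: z = -0.2513 + 0.3349i, |z|^2 = 0.1753

Answer: 9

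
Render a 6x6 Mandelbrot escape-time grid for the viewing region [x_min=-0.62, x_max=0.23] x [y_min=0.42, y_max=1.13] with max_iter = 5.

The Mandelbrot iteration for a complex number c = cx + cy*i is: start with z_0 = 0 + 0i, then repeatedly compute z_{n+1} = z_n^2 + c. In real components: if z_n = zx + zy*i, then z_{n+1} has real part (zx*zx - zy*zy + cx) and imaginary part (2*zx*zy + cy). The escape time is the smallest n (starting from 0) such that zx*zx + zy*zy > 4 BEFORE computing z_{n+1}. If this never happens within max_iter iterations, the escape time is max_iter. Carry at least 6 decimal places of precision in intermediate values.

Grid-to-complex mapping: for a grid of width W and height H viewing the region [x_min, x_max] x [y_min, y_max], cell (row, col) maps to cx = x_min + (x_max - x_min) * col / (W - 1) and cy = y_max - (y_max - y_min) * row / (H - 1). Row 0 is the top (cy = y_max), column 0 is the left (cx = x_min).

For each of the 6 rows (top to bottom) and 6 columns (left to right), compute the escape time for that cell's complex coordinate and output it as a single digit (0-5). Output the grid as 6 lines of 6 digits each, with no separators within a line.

(row=0, col=0): c = -0.6200 + 1.1300i → escape time 3
(row=0, col=1): c = -0.4500 + 1.1300i → escape time 3
(row=0, col=2): c = -0.2800 + 1.1300i → escape time 4
(row=0, col=3): c = -0.1100 + 1.1300i → escape time 5
(row=0, col=4): c = 0.0600 + 1.1300i → escape time 4
(row=0, col=5): c = 0.2300 + 1.1300i → escape time 3
(row=1, col=0): c = -0.6200 + 0.9880i → escape time 4
(row=1, col=1): c = -0.4500 + 0.9880i → escape time 4
(row=1, col=2): c = -0.2800 + 0.9880i → escape time 5
(row=1, col=3): c = -0.1100 + 0.9880i → escape time 5
(row=1, col=4): c = 0.0600 + 0.9880i → escape time 5
(row=1, col=5): c = 0.2300 + 0.9880i → escape time 4
(row=2, col=0): c = -0.6200 + 0.8460i → escape time 4
(row=2, col=1): c = -0.4500 + 0.8460i → escape time 5
(row=2, col=2): c = -0.2800 + 0.8460i → escape time 5
(row=2, col=3): c = -0.1100 + 0.8460i → escape time 5
(row=2, col=4): c = 0.0600 + 0.8460i → escape time 5
(row=2, col=5): c = 0.2300 + 0.8460i → escape time 5
(row=3, col=0): c = -0.6200 + 0.7040i → escape time 5
(row=3, col=1): c = -0.4500 + 0.7040i → escape time 5
(row=3, col=2): c = -0.2800 + 0.7040i → escape time 5
(row=3, col=3): c = -0.1100 + 0.7040i → escape time 5
(row=3, col=4): c = 0.0600 + 0.7040i → escape time 5
(row=3, col=5): c = 0.2300 + 0.7040i → escape time 5
(row=4, col=0): c = -0.6200 + 0.5620i → escape time 5
(row=4, col=1): c = -0.4500 + 0.5620i → escape time 5
(row=4, col=2): c = -0.2800 + 0.5620i → escape time 5
(row=4, col=3): c = -0.1100 + 0.5620i → escape time 5
(row=4, col=4): c = 0.0600 + 0.5620i → escape time 5
(row=4, col=5): c = 0.2300 + 0.5620i → escape time 5
(row=5, col=0): c = -0.6200 + 0.4200i → escape time 5
(row=5, col=1): c = -0.4500 + 0.4200i → escape time 5
(row=5, col=2): c = -0.2800 + 0.4200i → escape time 5
(row=5, col=3): c = -0.1100 + 0.4200i → escape time 5
(row=5, col=4): c = 0.0600 + 0.4200i → escape time 5
(row=5, col=5): c = 0.2300 + 0.4200i → escape time 5

Answer: 334543
445554
455555
555555
555555
555555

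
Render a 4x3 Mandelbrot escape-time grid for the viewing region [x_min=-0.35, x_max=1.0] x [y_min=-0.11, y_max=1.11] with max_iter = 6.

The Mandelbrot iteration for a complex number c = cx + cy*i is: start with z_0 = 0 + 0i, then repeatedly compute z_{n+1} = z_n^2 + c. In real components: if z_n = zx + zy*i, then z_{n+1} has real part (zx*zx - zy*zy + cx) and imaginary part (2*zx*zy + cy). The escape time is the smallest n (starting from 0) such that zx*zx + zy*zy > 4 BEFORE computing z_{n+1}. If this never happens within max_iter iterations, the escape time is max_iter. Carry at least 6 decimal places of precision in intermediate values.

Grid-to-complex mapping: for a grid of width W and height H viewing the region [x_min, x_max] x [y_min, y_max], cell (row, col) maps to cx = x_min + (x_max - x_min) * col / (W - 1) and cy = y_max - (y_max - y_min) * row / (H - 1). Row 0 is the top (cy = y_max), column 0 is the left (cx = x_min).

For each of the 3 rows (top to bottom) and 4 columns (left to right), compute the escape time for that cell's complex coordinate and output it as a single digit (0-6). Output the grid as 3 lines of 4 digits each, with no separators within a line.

Answer: 4422
6642
6642

Derivation:
(row=0, col=0): c = -0.3500 + 1.1100i → escape time 4
(row=0, col=1): c = 0.1000 + 1.1100i → escape time 4
(row=0, col=2): c = 0.5500 + 1.1100i → escape time 2
(row=0, col=3): c = 1.0000 + 1.1100i → escape time 2
(row=1, col=0): c = -0.3500 + 0.5000i → escape time 6
(row=1, col=1): c = 0.1000 + 0.5000i → escape time 6
(row=1, col=2): c = 0.5500 + 0.5000i → escape time 4
(row=1, col=3): c = 1.0000 + 0.5000i → escape time 2
(row=2, col=0): c = -0.3500 + -0.1100i → escape time 6
(row=2, col=1): c = 0.1000 + -0.1100i → escape time 6
(row=2, col=2): c = 0.5500 + -0.1100i → escape time 4
(row=2, col=3): c = 1.0000 + -0.1100i → escape time 2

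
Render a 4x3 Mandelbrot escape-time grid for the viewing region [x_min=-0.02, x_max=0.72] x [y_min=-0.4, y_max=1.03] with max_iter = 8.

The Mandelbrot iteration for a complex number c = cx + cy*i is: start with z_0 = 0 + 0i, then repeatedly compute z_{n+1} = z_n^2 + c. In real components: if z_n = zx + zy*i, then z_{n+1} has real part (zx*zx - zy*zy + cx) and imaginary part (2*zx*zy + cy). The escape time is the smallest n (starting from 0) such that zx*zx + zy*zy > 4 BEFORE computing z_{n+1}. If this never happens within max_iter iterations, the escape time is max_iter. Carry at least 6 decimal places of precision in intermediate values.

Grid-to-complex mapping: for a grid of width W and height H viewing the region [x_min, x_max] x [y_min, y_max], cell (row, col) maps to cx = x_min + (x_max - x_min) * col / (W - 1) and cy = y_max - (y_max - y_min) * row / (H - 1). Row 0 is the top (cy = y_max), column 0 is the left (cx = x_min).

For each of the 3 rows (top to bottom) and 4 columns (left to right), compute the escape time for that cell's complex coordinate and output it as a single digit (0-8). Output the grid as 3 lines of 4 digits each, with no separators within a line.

(row=0, col=0): c = -0.0200 + 1.0300i → escape time 8
(row=0, col=1): c = 0.2267 + 1.0300i → escape time 4
(row=0, col=2): c = 0.4733 + 1.0300i → escape time 2
(row=0, col=3): c = 0.7200 + 1.0300i → escape time 2
(row=1, col=0): c = -0.0200 + 0.3150i → escape time 8
(row=1, col=1): c = 0.2267 + 0.3150i → escape time 8
(row=1, col=2): c = 0.4733 + 0.3150i → escape time 7
(row=1, col=3): c = 0.7200 + 0.3150i → escape time 3
(row=2, col=0): c = -0.0200 + -0.4000i → escape time 8
(row=2, col=1): c = 0.2267 + -0.4000i → escape time 8
(row=2, col=2): c = 0.4733 + -0.4000i → escape time 7
(row=2, col=3): c = 0.7200 + -0.4000i → escape time 3

Answer: 8422
8873
8873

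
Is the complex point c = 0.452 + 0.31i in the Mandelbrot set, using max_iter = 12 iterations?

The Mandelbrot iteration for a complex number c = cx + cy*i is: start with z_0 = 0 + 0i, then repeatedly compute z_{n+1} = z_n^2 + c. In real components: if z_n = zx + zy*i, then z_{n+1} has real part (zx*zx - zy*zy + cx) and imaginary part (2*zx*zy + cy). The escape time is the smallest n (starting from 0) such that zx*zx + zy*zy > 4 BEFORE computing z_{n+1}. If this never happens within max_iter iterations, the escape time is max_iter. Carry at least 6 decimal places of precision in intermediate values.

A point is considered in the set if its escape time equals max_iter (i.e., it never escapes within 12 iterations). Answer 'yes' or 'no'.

Answer: no

Derivation:
z_0 = 0 + 0i, c = 0.4520 + 0.3100i
Iter 1: z = 0.4520 + 0.3100i, |z|^2 = 0.3004
Iter 2: z = 0.5602 + 0.5902i, |z|^2 = 0.6622
Iter 3: z = 0.4174 + 0.9713i, |z|^2 = 1.1177
Iter 4: z = -0.3172 + 1.1209i, |z|^2 = 1.3571
Iter 5: z = -0.7039 + -0.4011i, |z|^2 = 0.6563
Iter 6: z = 0.7866 + 0.8746i, |z|^2 = 1.3837
Iter 7: z = 0.3057 + 1.6860i, |z|^2 = 2.9360
Iter 8: z = -2.2971 + 1.3410i, |z|^2 = 7.0748
Escaped at iteration 8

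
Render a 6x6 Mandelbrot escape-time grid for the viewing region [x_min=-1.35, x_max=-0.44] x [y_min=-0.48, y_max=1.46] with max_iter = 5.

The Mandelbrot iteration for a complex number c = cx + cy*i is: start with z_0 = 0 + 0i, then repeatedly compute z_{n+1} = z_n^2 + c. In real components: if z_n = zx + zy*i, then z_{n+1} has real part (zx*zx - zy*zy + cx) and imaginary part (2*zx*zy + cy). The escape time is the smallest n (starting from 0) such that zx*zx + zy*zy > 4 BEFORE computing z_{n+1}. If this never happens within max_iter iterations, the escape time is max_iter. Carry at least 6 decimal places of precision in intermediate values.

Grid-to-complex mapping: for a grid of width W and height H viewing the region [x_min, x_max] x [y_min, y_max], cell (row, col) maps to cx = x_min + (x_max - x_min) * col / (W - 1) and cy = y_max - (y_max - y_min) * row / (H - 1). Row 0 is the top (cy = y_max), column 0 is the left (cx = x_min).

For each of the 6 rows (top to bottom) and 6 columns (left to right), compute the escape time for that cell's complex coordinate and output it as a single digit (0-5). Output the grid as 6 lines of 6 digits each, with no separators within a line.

Answer: 222222
333334
334455
555555
555555
455555

Derivation:
(row=0, col=0): c = -1.3500 + 1.4600i → escape time 2
(row=0, col=1): c = -1.1680 + 1.4600i → escape time 2
(row=0, col=2): c = -0.9860 + 1.4600i → escape time 2
(row=0, col=3): c = -0.8040 + 1.4600i → escape time 2
(row=0, col=4): c = -0.6220 + 1.4600i → escape time 2
(row=0, col=5): c = -0.4400 + 1.4600i → escape time 2
(row=1, col=0): c = -1.3500 + 1.0720i → escape time 3
(row=1, col=1): c = -1.1680 + 1.0720i → escape time 3
(row=1, col=2): c = -0.9860 + 1.0720i → escape time 3
(row=1, col=3): c = -0.8040 + 1.0720i → escape time 3
(row=1, col=4): c = -0.6220 + 1.0720i → escape time 3
(row=1, col=5): c = -0.4400 + 1.0720i → escape time 4
(row=2, col=0): c = -1.3500 + 0.6840i → escape time 3
(row=2, col=1): c = -1.1680 + 0.6840i → escape time 3
(row=2, col=2): c = -0.9860 + 0.6840i → escape time 4
(row=2, col=3): c = -0.8040 + 0.6840i → escape time 4
(row=2, col=4): c = -0.6220 + 0.6840i → escape time 5
(row=2, col=5): c = -0.4400 + 0.6840i → escape time 5
(row=3, col=0): c = -1.3500 + 0.2960i → escape time 5
(row=3, col=1): c = -1.1680 + 0.2960i → escape time 5
(row=3, col=2): c = -0.9860 + 0.2960i → escape time 5
(row=3, col=3): c = -0.8040 + 0.2960i → escape time 5
(row=3, col=4): c = -0.6220 + 0.2960i → escape time 5
(row=3, col=5): c = -0.4400 + 0.2960i → escape time 5
(row=4, col=0): c = -1.3500 + -0.0920i → escape time 5
(row=4, col=1): c = -1.1680 + -0.0920i → escape time 5
(row=4, col=2): c = -0.9860 + -0.0920i → escape time 5
(row=4, col=3): c = -0.8040 + -0.0920i → escape time 5
(row=4, col=4): c = -0.6220 + -0.0920i → escape time 5
(row=4, col=5): c = -0.4400 + -0.0920i → escape time 5
(row=5, col=0): c = -1.3500 + -0.4800i → escape time 4
(row=5, col=1): c = -1.1680 + -0.4800i → escape time 5
(row=5, col=2): c = -0.9860 + -0.4800i → escape time 5
(row=5, col=3): c = -0.8040 + -0.4800i → escape time 5
(row=5, col=4): c = -0.6220 + -0.4800i → escape time 5
(row=5, col=5): c = -0.4400 + -0.4800i → escape time 5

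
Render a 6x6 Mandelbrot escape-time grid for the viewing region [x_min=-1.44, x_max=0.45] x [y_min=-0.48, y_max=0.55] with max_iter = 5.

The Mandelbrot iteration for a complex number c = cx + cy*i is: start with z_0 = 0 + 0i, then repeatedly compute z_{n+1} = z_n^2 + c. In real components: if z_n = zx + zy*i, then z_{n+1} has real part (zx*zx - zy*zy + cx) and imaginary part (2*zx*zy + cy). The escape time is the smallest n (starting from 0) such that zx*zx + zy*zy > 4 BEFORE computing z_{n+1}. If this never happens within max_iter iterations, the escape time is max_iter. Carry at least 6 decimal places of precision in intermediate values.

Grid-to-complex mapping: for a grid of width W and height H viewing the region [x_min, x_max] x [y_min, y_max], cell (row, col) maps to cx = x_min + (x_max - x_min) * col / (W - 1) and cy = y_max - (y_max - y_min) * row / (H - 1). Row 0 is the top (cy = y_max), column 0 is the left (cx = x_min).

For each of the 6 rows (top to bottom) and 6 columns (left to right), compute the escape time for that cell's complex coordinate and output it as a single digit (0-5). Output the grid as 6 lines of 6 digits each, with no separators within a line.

Answer: 355555
555555
555555
555555
555555
355555

Derivation:
(row=0, col=0): c = -1.4400 + 0.5500i → escape time 3
(row=0, col=1): c = -1.0620 + 0.5500i → escape time 5
(row=0, col=2): c = -0.6840 + 0.5500i → escape time 5
(row=0, col=3): c = -0.3060 + 0.5500i → escape time 5
(row=0, col=4): c = 0.0720 + 0.5500i → escape time 5
(row=0, col=5): c = 0.4500 + 0.5500i → escape time 5
(row=1, col=0): c = -1.4400 + 0.3440i → escape time 5
(row=1, col=1): c = -1.0620 + 0.3440i → escape time 5
(row=1, col=2): c = -0.6840 + 0.3440i → escape time 5
(row=1, col=3): c = -0.3060 + 0.3440i → escape time 5
(row=1, col=4): c = 0.0720 + 0.3440i → escape time 5
(row=1, col=5): c = 0.4500 + 0.3440i → escape time 5
(row=2, col=0): c = -1.4400 + 0.1380i → escape time 5
(row=2, col=1): c = -1.0620 + 0.1380i → escape time 5
(row=2, col=2): c = -0.6840 + 0.1380i → escape time 5
(row=2, col=3): c = -0.3060 + 0.1380i → escape time 5
(row=2, col=4): c = 0.0720 + 0.1380i → escape time 5
(row=2, col=5): c = 0.4500 + 0.1380i → escape time 5
(row=3, col=0): c = -1.4400 + -0.0680i → escape time 5
(row=3, col=1): c = -1.0620 + -0.0680i → escape time 5
(row=3, col=2): c = -0.6840 + -0.0680i → escape time 5
(row=3, col=3): c = -0.3060 + -0.0680i → escape time 5
(row=3, col=4): c = 0.0720 + -0.0680i → escape time 5
(row=3, col=5): c = 0.4500 + -0.0680i → escape time 5
(row=4, col=0): c = -1.4400 + -0.2740i → escape time 5
(row=4, col=1): c = -1.0620 + -0.2740i → escape time 5
(row=4, col=2): c = -0.6840 + -0.2740i → escape time 5
(row=4, col=3): c = -0.3060 + -0.2740i → escape time 5
(row=4, col=4): c = 0.0720 + -0.2740i → escape time 5
(row=4, col=5): c = 0.4500 + -0.2740i → escape time 5
(row=5, col=0): c = -1.4400 + -0.4800i → escape time 3
(row=5, col=1): c = -1.0620 + -0.4800i → escape time 5
(row=5, col=2): c = -0.6840 + -0.4800i → escape time 5
(row=5, col=3): c = -0.3060 + -0.4800i → escape time 5
(row=5, col=4): c = 0.0720 + -0.4800i → escape time 5
(row=5, col=5): c = 0.4500 + -0.4800i → escape time 5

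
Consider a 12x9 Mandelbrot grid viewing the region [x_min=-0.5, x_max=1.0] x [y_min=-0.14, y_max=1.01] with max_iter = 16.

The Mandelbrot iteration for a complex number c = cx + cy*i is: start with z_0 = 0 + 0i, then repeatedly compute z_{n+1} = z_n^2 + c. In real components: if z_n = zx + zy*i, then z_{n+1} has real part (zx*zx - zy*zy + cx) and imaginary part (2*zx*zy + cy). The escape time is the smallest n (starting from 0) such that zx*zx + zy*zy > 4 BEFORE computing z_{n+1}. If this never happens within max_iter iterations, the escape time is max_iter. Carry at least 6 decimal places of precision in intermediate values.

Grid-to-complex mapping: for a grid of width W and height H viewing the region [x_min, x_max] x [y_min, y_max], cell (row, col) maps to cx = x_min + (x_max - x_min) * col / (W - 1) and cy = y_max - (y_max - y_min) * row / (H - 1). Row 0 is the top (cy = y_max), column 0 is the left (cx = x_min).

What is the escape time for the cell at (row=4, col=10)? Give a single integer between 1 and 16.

z_0 = 0 + 0i, c = 0.8636 + 0.4350i
Iter 1: z = 0.8636 + 0.4350i, |z|^2 = 0.9351
Iter 2: z = 1.4203 + 1.1864i, |z|^2 = 3.4247
Iter 3: z = 1.4734 + 3.8049i, |z|^2 = 16.6484
Escaped at iteration 3

Answer: 3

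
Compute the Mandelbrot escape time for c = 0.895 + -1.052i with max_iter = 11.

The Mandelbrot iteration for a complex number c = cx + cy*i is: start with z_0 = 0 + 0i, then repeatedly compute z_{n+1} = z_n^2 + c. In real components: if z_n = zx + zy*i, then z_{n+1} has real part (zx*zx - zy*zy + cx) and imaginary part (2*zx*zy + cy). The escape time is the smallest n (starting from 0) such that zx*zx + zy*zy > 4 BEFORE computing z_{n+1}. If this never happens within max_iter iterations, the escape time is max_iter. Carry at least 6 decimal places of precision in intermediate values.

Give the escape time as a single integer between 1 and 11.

Answer: 2

Derivation:
z_0 = 0 + 0i, c = 0.8950 + -1.0520i
Iter 1: z = 0.8950 + -1.0520i, |z|^2 = 1.9077
Iter 2: z = 0.5893 + -2.9351i, |z|^2 = 8.9620
Escaped at iteration 2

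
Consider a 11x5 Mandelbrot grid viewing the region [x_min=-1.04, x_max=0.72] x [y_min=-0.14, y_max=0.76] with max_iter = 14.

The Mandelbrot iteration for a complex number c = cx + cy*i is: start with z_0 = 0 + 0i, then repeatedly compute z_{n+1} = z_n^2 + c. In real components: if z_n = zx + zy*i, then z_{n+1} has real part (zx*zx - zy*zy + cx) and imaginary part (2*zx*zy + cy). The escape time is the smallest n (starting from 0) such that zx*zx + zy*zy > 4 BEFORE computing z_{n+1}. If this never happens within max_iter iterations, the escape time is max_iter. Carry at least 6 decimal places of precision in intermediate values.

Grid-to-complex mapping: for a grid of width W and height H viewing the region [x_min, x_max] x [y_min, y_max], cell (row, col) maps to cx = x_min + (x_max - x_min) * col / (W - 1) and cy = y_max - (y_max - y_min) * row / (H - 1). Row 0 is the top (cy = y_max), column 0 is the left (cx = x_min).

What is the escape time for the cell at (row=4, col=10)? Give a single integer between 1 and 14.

z_0 = 0 + 0i, c = 0.7200 + -0.1400i
Iter 1: z = 0.7200 + -0.1400i, |z|^2 = 0.5380
Iter 2: z = 1.2188 + -0.3416i, |z|^2 = 1.6022
Iter 3: z = 2.0888 + -0.9727i, |z|^2 = 5.3091
Escaped at iteration 3

Answer: 3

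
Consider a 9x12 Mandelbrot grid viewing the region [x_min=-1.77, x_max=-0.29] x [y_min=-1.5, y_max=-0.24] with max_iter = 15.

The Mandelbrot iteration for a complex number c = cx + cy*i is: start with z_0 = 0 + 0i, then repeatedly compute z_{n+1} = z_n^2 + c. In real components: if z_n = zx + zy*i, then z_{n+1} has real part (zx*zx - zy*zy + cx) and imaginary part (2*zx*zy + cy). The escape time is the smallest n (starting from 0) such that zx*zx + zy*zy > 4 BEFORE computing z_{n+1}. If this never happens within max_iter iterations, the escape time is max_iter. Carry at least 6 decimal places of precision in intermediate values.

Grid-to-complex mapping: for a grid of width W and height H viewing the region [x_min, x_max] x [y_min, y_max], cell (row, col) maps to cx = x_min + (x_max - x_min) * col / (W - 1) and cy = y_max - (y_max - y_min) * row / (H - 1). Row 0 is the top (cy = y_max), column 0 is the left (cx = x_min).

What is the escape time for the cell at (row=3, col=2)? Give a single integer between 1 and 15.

z_0 = 0 + 0i, c = -1.4000 + -0.5836i
Iter 1: z = -1.4000 + -0.5836i, |z|^2 = 2.3006
Iter 2: z = 0.2194 + 1.0505i, |z|^2 = 1.1518
Iter 3: z = -2.4555 + -0.1227i, |z|^2 = 6.0447
Escaped at iteration 3

Answer: 3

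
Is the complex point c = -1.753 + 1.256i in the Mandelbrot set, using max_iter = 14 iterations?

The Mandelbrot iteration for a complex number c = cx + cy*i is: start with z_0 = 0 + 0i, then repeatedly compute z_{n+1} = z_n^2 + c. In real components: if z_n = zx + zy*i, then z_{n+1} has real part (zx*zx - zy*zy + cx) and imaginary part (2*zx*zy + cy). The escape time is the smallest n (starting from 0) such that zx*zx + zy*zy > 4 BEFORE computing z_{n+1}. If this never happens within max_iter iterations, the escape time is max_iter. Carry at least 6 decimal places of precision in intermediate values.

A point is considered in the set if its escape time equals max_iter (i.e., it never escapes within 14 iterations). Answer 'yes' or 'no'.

z_0 = 0 + 0i, c = -1.7530 + 1.2560i
Iter 1: z = -1.7530 + 1.2560i, |z|^2 = 4.6505
Escaped at iteration 1

Answer: no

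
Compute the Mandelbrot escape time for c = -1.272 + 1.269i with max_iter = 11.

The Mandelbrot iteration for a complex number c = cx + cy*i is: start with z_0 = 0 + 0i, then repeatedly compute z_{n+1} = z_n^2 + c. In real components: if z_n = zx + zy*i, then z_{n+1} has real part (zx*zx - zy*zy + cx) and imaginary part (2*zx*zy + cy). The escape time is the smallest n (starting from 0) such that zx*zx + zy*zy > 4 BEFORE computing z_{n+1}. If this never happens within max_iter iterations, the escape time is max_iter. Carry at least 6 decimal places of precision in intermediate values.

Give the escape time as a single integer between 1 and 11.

z_0 = 0 + 0i, c = -1.2720 + 1.2690i
Iter 1: z = -1.2720 + 1.2690i, |z|^2 = 3.2283
Iter 2: z = -1.2644 + -1.9593i, |z|^2 = 5.4376
Escaped at iteration 2

Answer: 2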